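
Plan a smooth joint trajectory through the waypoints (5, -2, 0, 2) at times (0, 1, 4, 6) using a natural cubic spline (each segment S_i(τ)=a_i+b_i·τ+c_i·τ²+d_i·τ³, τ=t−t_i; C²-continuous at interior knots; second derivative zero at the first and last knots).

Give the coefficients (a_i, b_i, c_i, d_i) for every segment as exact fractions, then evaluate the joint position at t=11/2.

Δ: Δ0=-7, Δ1=2/3, Δ2=1
row 1: diag=8, rhs=46; c'=3/8, d'=23/4
row 2: denom=10−3·3/8=71/8; d'=(2−3·23/4)/(71/8)=-122/71
back: M2=-122/71
back: M1=23/4−3/8·-122/71=454/71
M: M0=0, M1=454/71, M2=-122/71, M3=0
seg 0: a=5, c=M0/2=0, d=(M1−M0)/(6·1)=227/213, b=Δ0−h0·(2M0+M1)/6=-1718/213
seg 1: a=-2, c=M1/2=227/71, d=(M2−M1)/(6·3)=-32/71, b=Δ1−h1·(2M1+M2)/6=-1037/213
seg 2: a=0, c=M2/2=-61/71, d=(M3−M2)/(6·2)=61/426, b=Δ2−h2·(2M2+M3)/6=457/213
t_q=11/2 → seg 2, τ=3/2; S=0+457/213·τ+-61/71·τ²+61/426·τ³=2009/1136

  seg 0: a=5 b=-1718/213 c=0 d=227/213
  seg 1: a=-2 b=-1037/213 c=227/71 d=-32/71
  seg 2: a=0 b=457/213 c=-61/71 d=61/426
S(11/2) = 2009/1136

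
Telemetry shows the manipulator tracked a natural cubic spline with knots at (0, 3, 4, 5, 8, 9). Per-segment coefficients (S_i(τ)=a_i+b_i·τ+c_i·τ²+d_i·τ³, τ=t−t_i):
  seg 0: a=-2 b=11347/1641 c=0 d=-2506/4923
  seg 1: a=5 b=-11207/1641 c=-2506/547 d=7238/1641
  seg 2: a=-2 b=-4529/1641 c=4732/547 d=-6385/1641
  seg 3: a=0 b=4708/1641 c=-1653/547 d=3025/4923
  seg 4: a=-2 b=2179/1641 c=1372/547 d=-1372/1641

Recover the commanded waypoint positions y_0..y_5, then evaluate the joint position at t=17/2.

y_0=-2 y_1=5 y_2=-2 y_3=0 y_4=-2 y_5=1
S(17/2) = -445/547

y_0 = S_0(0) = a_0 = -2
y_1 = S_1(0) = a_1 = 5
y_2 = S_2(0) = a_2 = -2
y_3 = S_3(0) = a_3 = 0
y_4 = S_4(0) = a_4 = -2
y_5 = S_4(1) = 1
t_q=17/2 is in segment 4 (τ=1/2); S_4(τ)=-445/547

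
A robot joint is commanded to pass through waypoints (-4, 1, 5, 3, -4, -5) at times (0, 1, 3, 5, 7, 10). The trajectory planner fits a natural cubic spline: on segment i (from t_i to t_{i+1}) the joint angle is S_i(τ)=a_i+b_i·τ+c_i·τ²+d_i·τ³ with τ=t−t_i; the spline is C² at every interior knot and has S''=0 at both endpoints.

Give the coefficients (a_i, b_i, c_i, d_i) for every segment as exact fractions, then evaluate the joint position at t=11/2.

Δ: Δ0=5, Δ1=2, Δ2=-1, Δ3=-7/2, Δ4=-1/3
row 1: diag=6, rhs=-18; c'=1/3, d'=-3
row 2: denom=8−2·1/3=22/3; d'=(-18−2·-3)/(22/3)=-18/11
row 3: denom=8−2·3/11=82/11; d'=(-15−2·-18/11)/(82/11)=-129/82
row 4: denom=10−2·11/41=388/41; d'=(19−2·-129/82)/(388/41)=227/97
back: M4=227/97
back: M3=-129/82−11/41·227/97=-427/194
back: M2=-18/11−3/11·-427/194=-201/194
back: M1=-3−1/3·-201/194=-515/194
M: M0=0, M1=-515/194, M2=-201/194, M3=-427/194, M4=227/97, M5=0
seg 0: a=-4, c=M0/2=0, d=(M1−M0)/(6·1)=-515/1164, b=Δ0−h0·(2M0+M1)/6=6335/1164
seg 1: a=1, c=M1/2=-515/388, d=(M2−M1)/(6·2)=157/1164, b=Δ1−h1·(2M1+M2)/6=2395/582
seg 2: a=5, c=M2/2=-201/388, d=(M3−M2)/(6·2)=-113/1164, b=Δ2−h2·(2M2+M3)/6=247/582
seg 3: a=3, c=M3/2=-427/388, d=(M4−M3)/(6·2)=881/2328, b=Δ3−h3·(2M3+M4)/6=-1637/582
seg 4: a=-4, c=M4/2=227/194, d=(M5−M4)/(6·3)=-227/1746, b=Δ4−h4·(2M4+M5)/6=-778/291
t_q=11/2 → seg 3, τ=1/2; S=3+-1637/582·τ+-427/388·τ²+881/2328·τ³=8479/6208

  seg 0: a=-4 b=6335/1164 c=0 d=-515/1164
  seg 1: a=1 b=2395/582 c=-515/388 d=157/1164
  seg 2: a=5 b=247/582 c=-201/388 d=-113/1164
  seg 3: a=3 b=-1637/582 c=-427/388 d=881/2328
  seg 4: a=-4 b=-778/291 c=227/194 d=-227/1746
S(11/2) = 8479/6208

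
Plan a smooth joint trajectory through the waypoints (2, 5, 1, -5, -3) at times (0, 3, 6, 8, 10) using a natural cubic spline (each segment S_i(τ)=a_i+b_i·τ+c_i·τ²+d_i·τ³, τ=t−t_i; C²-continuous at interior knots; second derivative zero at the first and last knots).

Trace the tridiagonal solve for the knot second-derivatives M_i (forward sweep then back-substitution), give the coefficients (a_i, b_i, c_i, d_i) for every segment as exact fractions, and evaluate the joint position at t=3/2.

Δ: Δ0=1, Δ1=-4/3, Δ2=-3, Δ3=1
row 1: diag=12, rhs=-14; c'=1/4, d'=-7/6
row 2: denom=10−3·1/4=37/4; d'=(-10−3·-7/6)/(37/4)=-26/37
row 3: denom=8−2·8/37=280/37; d'=(24−2·-26/37)/(280/37)=47/14
back: M3=47/14
back: M2=-26/37−8/37·47/14=-10/7
back: M1=-7/6−1/4·-10/7=-17/21
M: M0=0, M1=-17/21, M2=-10/7, M3=47/14, M4=0
seg 0: a=2, c=M0/2=0, d=(M1−M0)/(6·3)=-17/378, b=Δ0−h0·(2M0+M1)/6=59/42
seg 1: a=5, c=M1/2=-17/42, d=(M2−M1)/(6·3)=-13/378, b=Δ1−h1·(2M1+M2)/6=4/21
seg 2: a=1, c=M2/2=-5/7, d=(M3−M2)/(6·2)=67/168, b=Δ2−h2·(2M2+M3)/6=-19/6
seg 3: a=-5, c=M3/2=47/28, d=(M4−M3)/(6·2)=-47/168, b=Δ3−h3·(2M3+M4)/6=-26/21
t_q=3/2 → seg 0, τ=3/2; S=2+59/42·τ+0·τ²+-17/378·τ³=443/112

  seg 0: a=2 b=59/42 c=0 d=-17/378
  seg 1: a=5 b=4/21 c=-17/42 d=-13/378
  seg 2: a=1 b=-19/6 c=-5/7 d=67/168
  seg 3: a=-5 b=-26/21 c=47/28 d=-47/168
S(3/2) = 443/112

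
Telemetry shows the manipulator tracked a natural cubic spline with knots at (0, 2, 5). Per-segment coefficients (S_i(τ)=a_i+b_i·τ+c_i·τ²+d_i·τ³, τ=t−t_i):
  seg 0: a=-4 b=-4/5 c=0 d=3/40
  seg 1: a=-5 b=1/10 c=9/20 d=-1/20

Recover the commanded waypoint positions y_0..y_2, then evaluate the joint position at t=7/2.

y_0 = S_0(0) = a_0 = -4
y_1 = S_1(0) = a_1 = -5
y_2 = S_1(3) = -2
t_q=7/2 is in segment 1 (τ=3/2); S_1(τ)=-641/160

y_0=-4 y_1=-5 y_2=-2
S(7/2) = -641/160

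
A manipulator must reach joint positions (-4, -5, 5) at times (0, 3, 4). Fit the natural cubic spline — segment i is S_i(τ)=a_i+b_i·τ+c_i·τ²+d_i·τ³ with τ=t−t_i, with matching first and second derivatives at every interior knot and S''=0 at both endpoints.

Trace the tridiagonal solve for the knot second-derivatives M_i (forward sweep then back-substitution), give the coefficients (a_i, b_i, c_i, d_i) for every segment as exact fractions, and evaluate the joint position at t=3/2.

  seg 0: a=-4 b=-101/24 c=0 d=31/72
  seg 1: a=-5 b=89/12 c=31/8 d=-31/24
S(3/2) = -567/64

Δ: Δ0=-1/3, Δ1=10
row 1: diag=8, rhs=62; c'=1/8, d'=31/4
back: M1=31/4
M: M0=0, M1=31/4, M2=0
seg 0: a=-4, c=M0/2=0, d=(M1−M0)/(6·3)=31/72, b=Δ0−h0·(2M0+M1)/6=-101/24
seg 1: a=-5, c=M1/2=31/8, d=(M2−M1)/(6·1)=-31/24, b=Δ1−h1·(2M1+M2)/6=89/12
t_q=3/2 → seg 0, τ=3/2; S=-4+-101/24·τ+0·τ²+31/72·τ³=-567/64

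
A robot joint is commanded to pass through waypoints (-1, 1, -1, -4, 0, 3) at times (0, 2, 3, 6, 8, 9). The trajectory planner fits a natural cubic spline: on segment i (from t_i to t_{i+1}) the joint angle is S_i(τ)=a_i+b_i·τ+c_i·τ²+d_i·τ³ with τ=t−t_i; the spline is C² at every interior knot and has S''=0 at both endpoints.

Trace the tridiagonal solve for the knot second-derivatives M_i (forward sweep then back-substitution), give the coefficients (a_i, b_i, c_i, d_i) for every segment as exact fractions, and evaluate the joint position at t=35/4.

  seg 0: a=-1 b=1172/577 c=0 d=-595/2308
  seg 1: a=1 b=-613/577 c=-1785/1154 d=703/1154
  seg 2: a=-1 b=-2687/1154 c=162/577 d=187/3462
  seg 3: a=-4 b=470/577 c=885/1154 d=-201/2308
  seg 4: a=0 b=1637/577 c=141/577 d=-47/577
S(35/4) = 82383/36928

Δ: Δ0=1, Δ1=-2, Δ2=-1, Δ3=2, Δ4=3
row 1: diag=6, rhs=-18; c'=1/6, d'=-3
row 2: denom=8−1·1/6=47/6; d'=(6−1·-3)/(47/6)=54/47
row 3: denom=10−3·18/47=416/47; d'=(18−3·54/47)/(416/47)=171/104
row 4: denom=6−2·47/208=577/104; d'=(6−2·171/104)/(577/104)=282/577
back: M4=282/577
back: M3=171/104−47/208·282/577=885/577
back: M2=54/47−18/47·885/577=324/577
back: M1=-3−1/6·324/577=-1785/577
M: M0=0, M1=-1785/577, M2=324/577, M3=885/577, M4=282/577, M5=0
seg 0: a=-1, c=M0/2=0, d=(M1−M0)/(6·2)=-595/2308, b=Δ0−h0·(2M0+M1)/6=1172/577
seg 1: a=1, c=M1/2=-1785/1154, d=(M2−M1)/(6·1)=703/1154, b=Δ1−h1·(2M1+M2)/6=-613/577
seg 2: a=-1, c=M2/2=162/577, d=(M3−M2)/(6·3)=187/3462, b=Δ2−h2·(2M2+M3)/6=-2687/1154
seg 3: a=-4, c=M3/2=885/1154, d=(M4−M3)/(6·2)=-201/2308, b=Δ3−h3·(2M3+M4)/6=470/577
seg 4: a=0, c=M4/2=141/577, d=(M5−M4)/(6·1)=-47/577, b=Δ4−h4·(2M4+M5)/6=1637/577
t_q=35/4 → seg 4, τ=3/4; S=0+1637/577·τ+141/577·τ²+-47/577·τ³=82383/36928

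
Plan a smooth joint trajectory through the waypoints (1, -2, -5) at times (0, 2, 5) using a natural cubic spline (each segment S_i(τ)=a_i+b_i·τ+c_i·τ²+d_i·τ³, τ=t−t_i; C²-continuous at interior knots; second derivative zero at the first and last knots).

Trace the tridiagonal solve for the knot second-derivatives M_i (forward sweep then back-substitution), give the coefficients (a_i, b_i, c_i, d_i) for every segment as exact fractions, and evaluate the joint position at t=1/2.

Δ: Δ0=-3/2, Δ1=-1
row 1: diag=10, rhs=3; c'=3/10, d'=3/10
back: M1=3/10
M: M0=0, M1=3/10, M2=0
seg 0: a=1, c=M0/2=0, d=(M1−M0)/(6·2)=1/40, b=Δ0−h0·(2M0+M1)/6=-8/5
seg 1: a=-2, c=M1/2=3/20, d=(M2−M1)/(6·3)=-1/60, b=Δ1−h1·(2M1+M2)/6=-13/10
t_q=1/2 → seg 0, τ=1/2; S=1+-8/5·τ+0·τ²+1/40·τ³=13/64

  seg 0: a=1 b=-8/5 c=0 d=1/40
  seg 1: a=-2 b=-13/10 c=3/20 d=-1/60
S(1/2) = 13/64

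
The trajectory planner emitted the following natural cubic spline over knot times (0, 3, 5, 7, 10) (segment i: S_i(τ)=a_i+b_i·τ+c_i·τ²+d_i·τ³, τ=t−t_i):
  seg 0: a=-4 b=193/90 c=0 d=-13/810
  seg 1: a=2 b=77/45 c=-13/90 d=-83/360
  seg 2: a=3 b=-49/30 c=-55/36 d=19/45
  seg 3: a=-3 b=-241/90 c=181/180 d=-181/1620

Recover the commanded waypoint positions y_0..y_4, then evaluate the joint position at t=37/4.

y_0=-4 y_1=2 y_2=3 y_3=-3 y_4=-5
S(37/4) = -1333/256

y_0 = S_0(0) = a_0 = -4
y_1 = S_1(0) = a_1 = 2
y_2 = S_2(0) = a_2 = 3
y_3 = S_3(0) = a_3 = -3
y_4 = S_3(3) = -5
t_q=37/4 is in segment 3 (τ=9/4); S_3(τ)=-1333/256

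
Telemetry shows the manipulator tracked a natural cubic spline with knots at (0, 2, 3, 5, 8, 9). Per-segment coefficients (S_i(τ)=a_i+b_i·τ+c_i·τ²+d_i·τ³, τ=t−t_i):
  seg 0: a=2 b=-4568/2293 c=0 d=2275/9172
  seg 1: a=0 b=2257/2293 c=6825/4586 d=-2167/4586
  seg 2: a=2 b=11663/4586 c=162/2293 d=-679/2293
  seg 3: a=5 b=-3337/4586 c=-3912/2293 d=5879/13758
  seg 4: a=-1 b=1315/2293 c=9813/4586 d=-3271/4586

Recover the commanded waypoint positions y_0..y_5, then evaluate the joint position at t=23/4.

y_0 = S_0(0) = a_0 = 2
y_1 = S_1(0) = a_1 = 0
y_2 = S_2(0) = a_2 = 2
y_3 = S_3(0) = a_3 = 5
y_4 = S_4(0) = a_4 = -1
y_5 = S_4(1) = 1
t_q=23/4 is in segment 3 (τ=3/4); S_3(τ)=1078591/293504

y_0=2 y_1=0 y_2=2 y_3=5 y_4=-1 y_5=1
S(23/4) = 1078591/293504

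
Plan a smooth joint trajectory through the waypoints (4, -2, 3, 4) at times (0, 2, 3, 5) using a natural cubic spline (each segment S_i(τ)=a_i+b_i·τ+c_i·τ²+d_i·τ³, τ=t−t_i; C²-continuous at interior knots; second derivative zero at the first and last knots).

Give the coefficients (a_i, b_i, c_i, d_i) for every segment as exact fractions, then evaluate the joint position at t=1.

  seg 0: a=4 b=-6 c=0 d=3/4
  seg 1: a=-2 b=3 c=9/2 d=-5/2
  seg 2: a=3 b=9/2 c=-3 d=1/2
S(1) = -5/4

Δ: Δ0=-3, Δ1=5, Δ2=1/2
row 1: diag=6, rhs=48; c'=1/6, d'=8
row 2: denom=6−1·1/6=35/6; d'=(-27−1·8)/(35/6)=-6
back: M2=-6
back: M1=8−1/6·-6=9
M: M0=0, M1=9, M2=-6, M3=0
seg 0: a=4, c=M0/2=0, d=(M1−M0)/(6·2)=3/4, b=Δ0−h0·(2M0+M1)/6=-6
seg 1: a=-2, c=M1/2=9/2, d=(M2−M1)/(6·1)=-5/2, b=Δ1−h1·(2M1+M2)/6=3
seg 2: a=3, c=M2/2=-3, d=(M3−M2)/(6·2)=1/2, b=Δ2−h2·(2M2+M3)/6=9/2
t_q=1 → seg 0, τ=1; S=4+-6·τ+0·τ²+3/4·τ³=-5/4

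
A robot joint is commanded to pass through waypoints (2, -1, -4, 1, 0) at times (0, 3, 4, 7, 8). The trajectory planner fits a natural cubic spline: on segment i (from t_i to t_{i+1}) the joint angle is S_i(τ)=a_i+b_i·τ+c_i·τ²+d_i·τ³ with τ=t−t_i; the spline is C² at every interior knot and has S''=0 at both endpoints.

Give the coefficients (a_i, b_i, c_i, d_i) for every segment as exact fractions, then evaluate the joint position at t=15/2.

Δ: Δ0=-1, Δ1=-3, Δ2=5/3, Δ3=-1
row 1: diag=8, rhs=-12; c'=1/8, d'=-3/2
row 2: denom=8−1·1/8=63/8; d'=(28−1·-3/2)/(63/8)=236/63
row 3: denom=8−3·8/21=48/7; d'=(-16−3·236/63)/(48/7)=-143/36
back: M3=-143/36
back: M2=236/63−8/21·-143/36=142/27
back: M1=-3/2−1/8·142/27=-233/108
M: M0=0, M1=-233/108, M2=142/27, M3=-143/36, M4=0
seg 0: a=2, c=M0/2=0, d=(M1−M0)/(6·3)=-233/1944, b=Δ0−h0·(2M0+M1)/6=17/216
seg 1: a=-1, c=M1/2=-233/216, d=(M2−M1)/(6·1)=89/72, b=Δ1−h1·(2M1+M2)/6=-341/108
seg 2: a=-4, c=M2/2=71/27, d=(M3−M2)/(6·3)=-997/1944, b=Δ2−h2·(2M2+M3)/6=-347/216
seg 3: a=1, c=M3/2=-143/72, d=(M4−M3)/(6·1)=143/216, b=Δ3−h3·(2M3+M4)/6=35/108
t_q=15/2 → seg 3, τ=1/2; S=1+35/108·τ+-143/72·τ²+143/216·τ³=431/576

  seg 0: a=2 b=17/216 c=0 d=-233/1944
  seg 1: a=-1 b=-341/108 c=-233/216 d=89/72
  seg 2: a=-4 b=-347/216 c=71/27 d=-997/1944
  seg 3: a=1 b=35/108 c=-143/72 d=143/216
S(15/2) = 431/576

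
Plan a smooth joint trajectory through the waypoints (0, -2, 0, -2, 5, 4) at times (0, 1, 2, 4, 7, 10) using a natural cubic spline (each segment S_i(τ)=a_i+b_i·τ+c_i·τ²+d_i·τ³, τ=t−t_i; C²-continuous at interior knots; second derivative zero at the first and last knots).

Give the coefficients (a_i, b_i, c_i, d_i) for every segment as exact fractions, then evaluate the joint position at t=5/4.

Δ: Δ0=-2, Δ1=2, Δ2=-1, Δ3=7/3, Δ4=-1/3
row 1: diag=4, rhs=24; c'=1/4, d'=6
row 2: denom=6−1·1/4=23/4; d'=(-18−1·6)/(23/4)=-96/23
row 3: denom=10−2·8/23=214/23; d'=(20−2·-96/23)/(214/23)=326/107
row 4: denom=12−3·69/214=2361/214; d'=(-16−3·326/107)/(2361/214)=-5380/2361
back: M4=-5380/2361
back: M3=326/107−69/214·-5380/2361=2976/787
back: M2=-96/23−8/23·2976/787=-4320/787
back: M1=6−1/4·-4320/787=5802/787
M: M0=0, M1=5802/787, M2=-4320/787, M3=2976/787, M4=-5380/2361, M5=0
seg 0: a=0, c=M0/2=0, d=(M1−M0)/(6·1)=967/787, b=Δ0−h0·(2M0+M1)/6=-2541/787
seg 1: a=-2, c=M1/2=2901/787, d=(M2−M1)/(6·1)=-1687/787, b=Δ1−h1·(2M1+M2)/6=360/787
seg 2: a=0, c=M2/2=-2160/787, d=(M3−M2)/(6·2)=608/787, b=Δ2−h2·(2M2+M3)/6=1101/787
seg 3: a=-2, c=M3/2=1488/787, d=(M4−M3)/(6·3)=-7154/21249, b=Δ3−h3·(2M3+M4)/6=-243/787
seg 4: a=5, c=M4/2=-2690/2361, d=(M5−M4)/(6·3)=2690/21249, b=Δ4−h4·(2M4+M5)/6=1531/787
t_q=5/4 → seg 1, τ=1/4; S=-2+360/787·τ+2901/787·τ²+-1687/787·τ³=-85059/50368

  seg 0: a=0 b=-2541/787 c=0 d=967/787
  seg 1: a=-2 b=360/787 c=2901/787 d=-1687/787
  seg 2: a=0 b=1101/787 c=-2160/787 d=608/787
  seg 3: a=-2 b=-243/787 c=1488/787 d=-7154/21249
  seg 4: a=5 b=1531/787 c=-2690/2361 d=2690/21249
S(5/4) = -85059/50368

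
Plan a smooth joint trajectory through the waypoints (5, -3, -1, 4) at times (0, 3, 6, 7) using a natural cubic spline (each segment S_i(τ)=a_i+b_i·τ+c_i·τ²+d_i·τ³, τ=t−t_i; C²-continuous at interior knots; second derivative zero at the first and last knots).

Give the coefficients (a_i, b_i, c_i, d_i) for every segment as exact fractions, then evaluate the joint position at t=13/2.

  seg 0: a=5 b=-91/29 c=0 d=41/783
  seg 1: a=-3 b=-50/29 c=41/87 d=85/783
  seg 2: a=-1 b=117/29 c=42/29 d=-14/29
S(13/2) = 153/116

Δ: Δ0=-8/3, Δ1=2/3, Δ2=5
row 1: diag=12, rhs=20; c'=1/4, d'=5/3
row 2: denom=8−3·1/4=29/4; d'=(26−3·5/3)/(29/4)=84/29
back: M2=84/29
back: M1=5/3−1/4·84/29=82/87
M: M0=0, M1=82/87, M2=84/29, M3=0
seg 0: a=5, c=M0/2=0, d=(M1−M0)/(6·3)=41/783, b=Δ0−h0·(2M0+M1)/6=-91/29
seg 1: a=-3, c=M1/2=41/87, d=(M2−M1)/(6·3)=85/783, b=Δ1−h1·(2M1+M2)/6=-50/29
seg 2: a=-1, c=M2/2=42/29, d=(M3−M2)/(6·1)=-14/29, b=Δ2−h2·(2M2+M3)/6=117/29
t_q=13/2 → seg 2, τ=1/2; S=-1+117/29·τ+42/29·τ²+-14/29·τ³=153/116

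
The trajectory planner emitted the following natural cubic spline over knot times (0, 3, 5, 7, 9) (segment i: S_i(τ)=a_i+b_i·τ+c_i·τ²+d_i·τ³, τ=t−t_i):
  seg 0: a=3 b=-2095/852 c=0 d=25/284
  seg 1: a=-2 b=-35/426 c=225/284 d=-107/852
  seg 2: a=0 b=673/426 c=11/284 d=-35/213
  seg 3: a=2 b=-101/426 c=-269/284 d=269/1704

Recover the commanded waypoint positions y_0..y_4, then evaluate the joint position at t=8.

y_0 = S_0(0) = a_0 = 3
y_1 = S_1(0) = a_1 = -2
y_2 = S_2(0) = a_2 = 0
y_3 = S_3(0) = a_3 = 2
y_4 = S_3(2) = -1
t_q=8 is in segment 3 (τ=1); S_3(τ)=553/568

y_0=3 y_1=-2 y_2=0 y_3=2 y_4=-1
S(8) = 553/568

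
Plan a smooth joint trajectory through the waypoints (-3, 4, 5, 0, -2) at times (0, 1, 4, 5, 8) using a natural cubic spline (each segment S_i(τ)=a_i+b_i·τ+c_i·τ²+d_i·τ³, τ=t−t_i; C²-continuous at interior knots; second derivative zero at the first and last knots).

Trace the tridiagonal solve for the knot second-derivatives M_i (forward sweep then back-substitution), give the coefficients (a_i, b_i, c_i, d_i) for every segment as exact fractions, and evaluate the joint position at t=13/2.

  seg 0: a=-3 b=367/48 c=0 d=-31/48
  seg 1: a=4 b=137/24 c=-31/16 d=7/144
  seg 2: a=5 b=-221/48 c=-3/2 d=53/48
  seg 3: a=0 b=-103/24 c=29/16 d=-29/144
S(13/2) = -389/128

Δ: Δ0=7, Δ1=1/3, Δ2=-5, Δ3=-2/3
row 1: diag=8, rhs=-40; c'=3/8, d'=-5
row 2: denom=8−3·3/8=55/8; d'=(-32−3·-5)/(55/8)=-136/55
row 3: denom=8−1·8/55=432/55; d'=(26−1·-136/55)/(432/55)=29/8
back: M3=29/8
back: M2=-136/55−8/55·29/8=-3
back: M1=-5−3/8·-3=-31/8
M: M0=0, M1=-31/8, M2=-3, M3=29/8, M4=0
seg 0: a=-3, c=M0/2=0, d=(M1−M0)/(6·1)=-31/48, b=Δ0−h0·(2M0+M1)/6=367/48
seg 1: a=4, c=M1/2=-31/16, d=(M2−M1)/(6·3)=7/144, b=Δ1−h1·(2M1+M2)/6=137/24
seg 2: a=5, c=M2/2=-3/2, d=(M3−M2)/(6·1)=53/48, b=Δ2−h2·(2M2+M3)/6=-221/48
seg 3: a=0, c=M3/2=29/16, d=(M4−M3)/(6·3)=-29/144, b=Δ3−h3·(2M3+M4)/6=-103/24
t_q=13/2 → seg 3, τ=3/2; S=0+-103/24·τ+29/16·τ²+-29/144·τ³=-389/128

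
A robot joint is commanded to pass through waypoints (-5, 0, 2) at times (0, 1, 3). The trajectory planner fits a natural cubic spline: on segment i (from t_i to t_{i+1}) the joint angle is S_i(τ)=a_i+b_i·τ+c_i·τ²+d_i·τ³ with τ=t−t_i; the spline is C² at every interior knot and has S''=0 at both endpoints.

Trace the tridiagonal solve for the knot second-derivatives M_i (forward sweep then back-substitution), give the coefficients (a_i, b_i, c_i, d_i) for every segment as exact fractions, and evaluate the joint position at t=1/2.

  seg 0: a=-5 b=17/3 c=0 d=-2/3
  seg 1: a=0 b=11/3 c=-2 d=1/3
S(1/2) = -9/4

Δ: Δ0=5, Δ1=1
row 1: diag=6, rhs=-24; c'=1/3, d'=-4
back: M1=-4
M: M0=0, M1=-4, M2=0
seg 0: a=-5, c=M0/2=0, d=(M1−M0)/(6·1)=-2/3, b=Δ0−h0·(2M0+M1)/6=17/3
seg 1: a=0, c=M1/2=-2, d=(M2−M1)/(6·2)=1/3, b=Δ1−h1·(2M1+M2)/6=11/3
t_q=1/2 → seg 0, τ=1/2; S=-5+17/3·τ+0·τ²+-2/3·τ³=-9/4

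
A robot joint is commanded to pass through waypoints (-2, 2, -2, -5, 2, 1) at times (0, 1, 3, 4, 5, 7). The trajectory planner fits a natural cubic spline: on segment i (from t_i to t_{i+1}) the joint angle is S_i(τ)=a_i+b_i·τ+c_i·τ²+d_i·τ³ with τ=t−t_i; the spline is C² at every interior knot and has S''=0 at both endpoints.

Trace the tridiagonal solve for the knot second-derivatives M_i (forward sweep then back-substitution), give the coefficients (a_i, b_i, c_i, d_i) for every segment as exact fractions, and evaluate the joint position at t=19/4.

  seg 0: a=-2 b=3411/700 c=0 d=-611/700
  seg 1: a=2 b=789/350 c=-1833/700 d=43/175
  seg 2: a=-2 b=-369/70 c=-801/700 d=2391/700
  seg 3: a=-5 b=1881/700 c=1593/175 d=-479/100
  seg 4: a=2 b=2283/350 c=-3687/700 d=1229/1400
S(19/4) = 5149/44800

Δ: Δ0=4, Δ1=-2, Δ2=-3, Δ3=7, Δ4=-1/2
row 1: diag=6, rhs=-36; c'=1/3, d'=-6
row 2: denom=6−2·1/3=16/3; d'=(-6−2·-6)/(16/3)=9/8
row 3: denom=4−1·3/16=61/16; d'=(60−1·9/8)/(61/16)=942/61
row 4: denom=6−1·16/61=350/61; d'=(-45−1·942/61)/(350/61)=-3687/350
back: M4=-3687/350
back: M3=942/61−16/61·-3687/350=3186/175
back: M2=9/8−3/16·3186/175=-801/350
back: M1=-6−1/3·-801/350=-1833/350
M: M0=0, M1=-1833/350, M2=-801/350, M3=3186/175, M4=-3687/350, M5=0
seg 0: a=-2, c=M0/2=0, d=(M1−M0)/(6·1)=-611/700, b=Δ0−h0·(2M0+M1)/6=3411/700
seg 1: a=2, c=M1/2=-1833/700, d=(M2−M1)/(6·2)=43/175, b=Δ1−h1·(2M1+M2)/6=789/350
seg 2: a=-2, c=M2/2=-801/700, d=(M3−M2)/(6·1)=2391/700, b=Δ2−h2·(2M2+M3)/6=-369/70
seg 3: a=-5, c=M3/2=1593/175, d=(M4−M3)/(6·1)=-479/100, b=Δ3−h3·(2M3+M4)/6=1881/700
seg 4: a=2, c=M4/2=-3687/700, d=(M5−M4)/(6·2)=1229/1400, b=Δ4−h4·(2M4+M5)/6=2283/350
t_q=19/4 → seg 3, τ=3/4; S=-5+1881/700·τ+1593/175·τ²+-479/100·τ³=5149/44800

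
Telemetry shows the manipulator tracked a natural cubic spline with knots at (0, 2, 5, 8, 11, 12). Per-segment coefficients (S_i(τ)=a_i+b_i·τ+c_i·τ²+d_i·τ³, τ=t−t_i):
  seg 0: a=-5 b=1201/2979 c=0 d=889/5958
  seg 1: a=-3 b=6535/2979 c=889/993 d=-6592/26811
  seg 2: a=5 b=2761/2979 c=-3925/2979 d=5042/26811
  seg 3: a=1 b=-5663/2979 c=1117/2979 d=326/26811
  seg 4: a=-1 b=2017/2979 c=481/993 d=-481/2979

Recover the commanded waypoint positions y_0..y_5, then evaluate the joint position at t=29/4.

y_0=-5 y_1=-3 y_2=5 y_3=1 y_4=-1 y_5=0
S(29/4) = 27087/10592

y_0 = S_0(0) = a_0 = -5
y_1 = S_1(0) = a_1 = -3
y_2 = S_2(0) = a_2 = 5
y_3 = S_3(0) = a_3 = 1
y_4 = S_4(0) = a_4 = -1
y_5 = S_4(1) = 0
t_q=29/4 is in segment 2 (τ=9/4); S_2(τ)=27087/10592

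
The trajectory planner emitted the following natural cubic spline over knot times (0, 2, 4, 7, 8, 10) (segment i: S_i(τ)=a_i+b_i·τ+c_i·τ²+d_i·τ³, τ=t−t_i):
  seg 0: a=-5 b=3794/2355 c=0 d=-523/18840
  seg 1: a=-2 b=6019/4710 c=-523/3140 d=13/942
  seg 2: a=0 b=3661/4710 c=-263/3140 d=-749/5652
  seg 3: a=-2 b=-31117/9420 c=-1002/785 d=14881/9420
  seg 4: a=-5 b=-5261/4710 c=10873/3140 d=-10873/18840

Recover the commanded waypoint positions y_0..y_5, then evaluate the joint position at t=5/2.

y_0=-5 y_1=-2 y_2=0 y_3=-2 y_4=-5 y_5=2
S(5/2) = -4399/3140

y_0 = S_0(0) = a_0 = -5
y_1 = S_1(0) = a_1 = -2
y_2 = S_2(0) = a_2 = 0
y_3 = S_3(0) = a_3 = -2
y_4 = S_4(0) = a_4 = -5
y_5 = S_4(2) = 2
t_q=5/2 is in segment 1 (τ=1/2); S_1(τ)=-4399/3140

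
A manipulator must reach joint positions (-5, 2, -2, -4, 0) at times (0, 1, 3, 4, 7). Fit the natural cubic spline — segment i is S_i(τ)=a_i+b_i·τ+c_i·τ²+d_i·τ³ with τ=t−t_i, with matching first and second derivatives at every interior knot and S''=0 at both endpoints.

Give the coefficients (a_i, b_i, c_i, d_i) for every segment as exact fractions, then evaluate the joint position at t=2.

  seg 0: a=-5 b=6499/750 c=0 d=-1249/750
  seg 1: a=2 b=1376/375 c=-1249/250 d=1621/1500
  seg 2: a=-2 b=-251/75 c=186/125 d=-53/375
  seg 3: a=-4 b=-298/375 c=133/125 d=-133/1125
S(2) = 877/500

Δ: Δ0=7, Δ1=-2, Δ2=-2, Δ3=4/3
row 1: diag=6, rhs=-54; c'=1/3, d'=-9
row 2: denom=6−2·1/3=16/3; d'=(0−2·-9)/(16/3)=27/8
row 3: denom=8−1·3/16=125/16; d'=(20−1·27/8)/(125/16)=266/125
back: M3=266/125
back: M2=27/8−3/16·266/125=372/125
back: M1=-9−1/3·372/125=-1249/125
M: M0=0, M1=-1249/125, M2=372/125, M3=266/125, M4=0
seg 0: a=-5, c=M0/2=0, d=(M1−M0)/(6·1)=-1249/750, b=Δ0−h0·(2M0+M1)/6=6499/750
seg 1: a=2, c=M1/2=-1249/250, d=(M2−M1)/(6·2)=1621/1500, b=Δ1−h1·(2M1+M2)/6=1376/375
seg 2: a=-2, c=M2/2=186/125, d=(M3−M2)/(6·1)=-53/375, b=Δ2−h2·(2M2+M3)/6=-251/75
seg 3: a=-4, c=M3/2=133/125, d=(M4−M3)/(6·3)=-133/1125, b=Δ3−h3·(2M3+M4)/6=-298/375
t_q=2 → seg 1, τ=1; S=2+1376/375·τ+-1249/250·τ²+1621/1500·τ³=877/500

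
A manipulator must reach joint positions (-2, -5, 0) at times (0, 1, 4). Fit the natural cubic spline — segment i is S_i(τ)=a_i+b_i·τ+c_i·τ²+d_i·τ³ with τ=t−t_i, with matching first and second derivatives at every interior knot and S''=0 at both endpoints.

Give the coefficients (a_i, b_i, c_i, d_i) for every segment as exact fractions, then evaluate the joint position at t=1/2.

Δ: Δ0=-3, Δ1=5/3
row 1: diag=8, rhs=28; c'=3/8, d'=7/2
back: M1=7/2
M: M0=0, M1=7/2, M2=0
seg 0: a=-2, c=M0/2=0, d=(M1−M0)/(6·1)=7/12, b=Δ0−h0·(2M0+M1)/6=-43/12
seg 1: a=-5, c=M1/2=7/4, d=(M2−M1)/(6·3)=-7/36, b=Δ1−h1·(2M1+M2)/6=-11/6
t_q=1/2 → seg 0, τ=1/2; S=-2+-43/12·τ+0·τ²+7/12·τ³=-119/32

  seg 0: a=-2 b=-43/12 c=0 d=7/12
  seg 1: a=-5 b=-11/6 c=7/4 d=-7/36
S(1/2) = -119/32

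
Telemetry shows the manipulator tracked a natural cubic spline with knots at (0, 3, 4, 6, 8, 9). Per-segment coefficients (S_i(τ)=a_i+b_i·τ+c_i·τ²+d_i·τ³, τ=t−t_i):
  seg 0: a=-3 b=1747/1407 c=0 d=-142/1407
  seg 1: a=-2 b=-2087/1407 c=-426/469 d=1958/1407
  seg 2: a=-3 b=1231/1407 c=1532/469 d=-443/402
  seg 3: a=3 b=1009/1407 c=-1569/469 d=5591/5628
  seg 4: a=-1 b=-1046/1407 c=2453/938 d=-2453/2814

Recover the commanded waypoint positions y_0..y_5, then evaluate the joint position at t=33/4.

y_0 = S_0(0) = a_0 = -3
y_1 = S_1(0) = a_1 = -2
y_2 = S_2(0) = a_2 = -3
y_3 = S_3(0) = a_3 = 3
y_4 = S_4(0) = a_4 = -1
y_5 = S_4(1) = 0
t_q=33/4 is in segment 4 (τ=1/4); S_4(τ)=-8885/8576

y_0=-3 y_1=-2 y_2=-3 y_3=3 y_4=-1 y_5=0
S(33/4) = -8885/8576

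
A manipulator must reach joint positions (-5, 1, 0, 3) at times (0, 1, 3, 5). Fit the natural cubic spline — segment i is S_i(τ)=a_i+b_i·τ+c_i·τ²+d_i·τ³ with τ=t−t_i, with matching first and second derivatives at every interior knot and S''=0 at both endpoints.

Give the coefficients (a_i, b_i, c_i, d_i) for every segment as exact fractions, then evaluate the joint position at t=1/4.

Δ: Δ0=6, Δ1=-1/2, Δ2=3/2
row 1: diag=6, rhs=-39; c'=1/3, d'=-13/2
row 2: denom=8−2·1/3=22/3; d'=(12−2·-13/2)/(22/3)=75/22
back: M2=75/22
back: M1=-13/2−1/3·75/22=-84/11
M: M0=0, M1=-84/11, M2=75/22, M3=0
seg 0: a=-5, c=M0/2=0, d=(M1−M0)/(6·1)=-14/11, b=Δ0−h0·(2M0+M1)/6=80/11
seg 1: a=1, c=M1/2=-42/11, d=(M2−M1)/(6·2)=81/88, b=Δ1−h1·(2M1+M2)/6=38/11
seg 2: a=0, c=M2/2=75/44, d=(M3−M2)/(6·2)=-25/88, b=Δ2−h2·(2M2+M3)/6=-17/22
t_q=1/4 → seg 0, τ=1/4; S=-5+80/11·τ+0·τ²+-14/11·τ³=-1127/352

  seg 0: a=-5 b=80/11 c=0 d=-14/11
  seg 1: a=1 b=38/11 c=-42/11 d=81/88
  seg 2: a=0 b=-17/22 c=75/44 d=-25/88
S(1/4) = -1127/352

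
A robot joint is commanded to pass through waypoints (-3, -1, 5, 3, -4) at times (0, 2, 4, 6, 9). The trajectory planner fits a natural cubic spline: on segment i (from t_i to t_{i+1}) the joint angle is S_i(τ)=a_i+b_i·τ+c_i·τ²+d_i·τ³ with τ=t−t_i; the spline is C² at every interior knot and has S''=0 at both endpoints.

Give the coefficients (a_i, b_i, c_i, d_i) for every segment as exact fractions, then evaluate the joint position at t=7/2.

Δ: Δ0=1, Δ1=3, Δ2=-1, Δ3=-7/3
row 1: diag=8, rhs=12; c'=1/4, d'=3/2
row 2: denom=8−2·1/4=15/2; d'=(-24−2·3/2)/(15/2)=-18/5
row 3: denom=10−2·4/15=142/15; d'=(-8−2·-18/5)/(142/15)=-6/71
back: M3=-6/71
back: M2=-18/5−4/15·-6/71=-254/71
back: M1=3/2−1/4·-254/71=170/71
M: M0=0, M1=170/71, M2=-254/71, M3=-6/71, M4=0
seg 0: a=-3, c=M0/2=0, d=(M1−M0)/(6·2)=85/426, b=Δ0−h0·(2M0+M1)/6=43/213
seg 1: a=-1, c=M1/2=85/71, d=(M2−M1)/(6·2)=-106/213, b=Δ1−h1·(2M1+M2)/6=553/213
seg 2: a=5, c=M2/2=-127/71, d=(M3−M2)/(6·2)=62/213, b=Δ2−h2·(2M2+M3)/6=301/213
seg 3: a=3, c=M3/2=-3/71, d=(M4−M3)/(6·3)=1/213, b=Δ3−h3·(2M3+M4)/6=-479/213
t_q=7/2 → seg 1, τ=3/2; S=-1+553/213·τ+85/71·τ²+-106/213·τ³=555/142

  seg 0: a=-3 b=43/213 c=0 d=85/426
  seg 1: a=-1 b=553/213 c=85/71 d=-106/213
  seg 2: a=5 b=301/213 c=-127/71 d=62/213
  seg 3: a=3 b=-479/213 c=-3/71 d=1/213
S(7/2) = 555/142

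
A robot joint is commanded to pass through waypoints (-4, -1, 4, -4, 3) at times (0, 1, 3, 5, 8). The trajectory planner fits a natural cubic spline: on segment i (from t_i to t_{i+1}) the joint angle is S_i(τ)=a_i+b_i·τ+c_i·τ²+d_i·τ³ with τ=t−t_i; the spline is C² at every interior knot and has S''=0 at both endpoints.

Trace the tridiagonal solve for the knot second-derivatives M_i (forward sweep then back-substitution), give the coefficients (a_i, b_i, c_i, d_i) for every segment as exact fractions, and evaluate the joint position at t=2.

  seg 0: a=-4 b=106/39 c=0 d=11/39
  seg 1: a=-1 b=139/39 c=11/13 d=-215/312
  seg 2: a=4 b=-103/78 c=-171/52 d=38/39
  seg 3: a=-4 b=-217/78 c=133/52 d=-133/468
S(2) = 283/104

Δ: Δ0=3, Δ1=5/2, Δ2=-4, Δ3=7/3
row 1: diag=6, rhs=-3; c'=1/3, d'=-1/2
row 2: denom=8−2·1/3=22/3; d'=(-39−2·-1/2)/(22/3)=-57/11
row 3: denom=10−2·3/11=104/11; d'=(38−2·-57/11)/(104/11)=133/26
back: M3=133/26
back: M2=-57/11−3/11·133/26=-171/26
back: M1=-1/2−1/3·-171/26=22/13
M: M0=0, M1=22/13, M2=-171/26, M3=133/26, M4=0
seg 0: a=-4, c=M0/2=0, d=(M1−M0)/(6·1)=11/39, b=Δ0−h0·(2M0+M1)/6=106/39
seg 1: a=-1, c=M1/2=11/13, d=(M2−M1)/(6·2)=-215/312, b=Δ1−h1·(2M1+M2)/6=139/39
seg 2: a=4, c=M2/2=-171/52, d=(M3−M2)/(6·2)=38/39, b=Δ2−h2·(2M2+M3)/6=-103/78
seg 3: a=-4, c=M3/2=133/52, d=(M4−M3)/(6·3)=-133/468, b=Δ3−h3·(2M3+M4)/6=-217/78
t_q=2 → seg 1, τ=1; S=-1+139/39·τ+11/13·τ²+-215/312·τ³=283/104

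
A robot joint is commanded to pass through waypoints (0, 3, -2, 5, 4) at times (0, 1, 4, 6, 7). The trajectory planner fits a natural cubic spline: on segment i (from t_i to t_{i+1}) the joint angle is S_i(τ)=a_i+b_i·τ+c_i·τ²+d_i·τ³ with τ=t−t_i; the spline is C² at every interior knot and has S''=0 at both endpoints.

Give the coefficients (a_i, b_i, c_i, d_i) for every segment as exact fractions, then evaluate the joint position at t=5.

Δ: Δ0=3, Δ1=-5/3, Δ2=7/2, Δ3=-1
row 1: diag=8, rhs=-28; c'=3/8, d'=-7/2
row 2: denom=10−3·3/8=71/8; d'=(31−3·-7/2)/(71/8)=332/71
row 3: denom=6−2·16/71=394/71; d'=(-27−2·332/71)/(394/71)=-2581/394
back: M3=-2581/394
back: M2=332/71−16/71·-2581/394=1212/197
back: M1=-7/2−3/8·1212/197=-1144/197
M: M0=0, M1=-1144/197, M2=1212/197, M3=-2581/394, M4=0
seg 0: a=0, c=M0/2=0, d=(M1−M0)/(6·1)=-572/591, b=Δ0−h0·(2M0+M1)/6=2345/591
seg 1: a=3, c=M1/2=-572/197, d=(M2−M1)/(6·3)=1178/1773, b=Δ1−h1·(2M1+M2)/6=629/591
seg 2: a=-2, c=M2/2=606/197, d=(M3−M2)/(6·2)=-5005/4728, b=Δ2−h2·(2M2+M3)/6=935/591
seg 3: a=5, c=M3/2=-2581/788, d=(M4−M3)/(6·1)=2581/2364, b=Δ3−h3·(2M3+M4)/6=1399/1182
t_q=5 → seg 2, τ=1; S=-2+935/591·τ+606/197·τ²+-5005/4728·τ³=2521/1576

  seg 0: a=0 b=2345/591 c=0 d=-572/591
  seg 1: a=3 b=629/591 c=-572/197 d=1178/1773
  seg 2: a=-2 b=935/591 c=606/197 d=-5005/4728
  seg 3: a=5 b=1399/1182 c=-2581/788 d=2581/2364
S(5) = 2521/1576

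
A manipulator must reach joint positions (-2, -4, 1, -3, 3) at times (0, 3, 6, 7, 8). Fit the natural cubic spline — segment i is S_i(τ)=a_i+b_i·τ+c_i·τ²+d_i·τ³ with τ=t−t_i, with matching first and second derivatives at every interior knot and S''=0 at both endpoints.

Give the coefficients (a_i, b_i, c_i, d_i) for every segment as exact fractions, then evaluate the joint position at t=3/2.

Δ: Δ0=-2/3, Δ1=5/3, Δ2=-4, Δ3=6
row 1: diag=12, rhs=14; c'=1/4, d'=7/6
row 2: denom=8−3·1/4=29/4; d'=(-34−3·7/6)/(29/4)=-150/29
row 3: denom=4−1·4/29=112/29; d'=(60−1·-150/29)/(112/29)=135/8
back: M3=135/8
back: M2=-150/29−4/29·135/8=-15/2
back: M1=7/6−1/4·-15/2=73/24
M: M0=0, M1=73/24, M2=-15/2, M3=135/8, M4=0
seg 0: a=-2, c=M0/2=0, d=(M1−M0)/(6·3)=73/432, b=Δ0−h0·(2M0+M1)/6=-35/16
seg 1: a=-4, c=M1/2=73/48, d=(M2−M1)/(6·3)=-253/432, b=Δ1−h1·(2M1+M2)/6=19/8
seg 2: a=1, c=M2/2=-15/4, d=(M3−M2)/(6·1)=65/16, b=Δ2−h2·(2M2+M3)/6=-69/16
seg 3: a=-3, c=M3/2=135/16, d=(M4−M3)/(6·1)=-45/16, b=Δ3−h3·(2M3+M4)/6=3/8
t_q=3/2 → seg 0, τ=3/2; S=-2+-35/16·τ+0·τ²+73/432·τ³=-603/128

  seg 0: a=-2 b=-35/16 c=0 d=73/432
  seg 1: a=-4 b=19/8 c=73/48 d=-253/432
  seg 2: a=1 b=-69/16 c=-15/4 d=65/16
  seg 3: a=-3 b=3/8 c=135/16 d=-45/16
S(3/2) = -603/128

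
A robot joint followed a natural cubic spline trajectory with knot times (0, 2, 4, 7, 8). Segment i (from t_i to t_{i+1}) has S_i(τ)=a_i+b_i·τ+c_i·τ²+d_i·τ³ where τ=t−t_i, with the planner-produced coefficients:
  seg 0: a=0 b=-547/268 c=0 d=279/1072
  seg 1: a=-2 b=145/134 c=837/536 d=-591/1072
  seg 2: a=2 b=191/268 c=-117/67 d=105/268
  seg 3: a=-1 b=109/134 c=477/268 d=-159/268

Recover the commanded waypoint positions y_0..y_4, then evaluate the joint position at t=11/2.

y_0=0 y_1=-2 y_2=2 y_3=-1 y_4=1
S(11/2) = 991/2144

y_0 = S_0(0) = a_0 = 0
y_1 = S_1(0) = a_1 = -2
y_2 = S_2(0) = a_2 = 2
y_3 = S_3(0) = a_3 = -1
y_4 = S_3(1) = 1
t_q=11/2 is in segment 2 (τ=3/2); S_2(τ)=991/2144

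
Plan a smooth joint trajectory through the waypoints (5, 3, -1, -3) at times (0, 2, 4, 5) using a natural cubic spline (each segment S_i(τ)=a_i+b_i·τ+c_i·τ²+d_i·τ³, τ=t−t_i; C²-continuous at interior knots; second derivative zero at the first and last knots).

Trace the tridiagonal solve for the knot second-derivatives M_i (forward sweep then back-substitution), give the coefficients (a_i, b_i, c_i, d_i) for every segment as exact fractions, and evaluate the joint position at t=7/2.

Δ: Δ0=-1, Δ1=-2, Δ2=-2
row 1: diag=8, rhs=-6; c'=1/4, d'=-3/4
row 2: denom=6−2·1/4=11/2; d'=(0−2·-3/4)/(11/2)=3/11
back: M2=3/11
back: M1=-3/4−1/4·3/11=-9/11
M: M0=0, M1=-9/11, M2=3/11, M3=0
seg 0: a=5, c=M0/2=0, d=(M1−M0)/(6·2)=-3/44, b=Δ0−h0·(2M0+M1)/6=-8/11
seg 1: a=3, c=M1/2=-9/22, d=(M2−M1)/(6·2)=1/11, b=Δ1−h1·(2M1+M2)/6=-17/11
seg 2: a=-1, c=M2/2=3/22, d=(M3−M2)/(6·1)=-1/22, b=Δ2−h2·(2M2+M3)/6=-23/11
t_q=7/2 → seg 1, τ=3/2; S=3+-17/11·τ+-9/22·τ²+1/11·τ³=3/44

  seg 0: a=5 b=-8/11 c=0 d=-3/44
  seg 1: a=3 b=-17/11 c=-9/22 d=1/11
  seg 2: a=-1 b=-23/11 c=3/22 d=-1/22
S(7/2) = 3/44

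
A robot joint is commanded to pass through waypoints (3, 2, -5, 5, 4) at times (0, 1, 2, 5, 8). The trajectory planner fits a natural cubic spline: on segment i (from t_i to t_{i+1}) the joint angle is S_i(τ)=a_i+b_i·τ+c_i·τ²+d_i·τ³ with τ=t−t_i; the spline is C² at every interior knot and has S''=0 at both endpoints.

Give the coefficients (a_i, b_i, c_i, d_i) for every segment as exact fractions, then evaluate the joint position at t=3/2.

  seg 0: a=3 b=107/112 c=0 d=-219/112
  seg 1: a=2 b=-275/56 c=-657/112 d=423/112
  seg 2: a=-5 b=-85/16 c=153/28 d=-2603/3024
  seg 3: a=5 b=237/56 c=-767/336 d=767/3024
S(3/2) = -1299/896

Δ: Δ0=-1, Δ1=-7, Δ2=10/3, Δ3=-1/3
row 1: diag=4, rhs=-36; c'=1/4, d'=-9
row 2: denom=8−1·1/4=31/4; d'=(62−1·-9)/(31/4)=284/31
row 3: denom=12−3·12/31=336/31; d'=(-22−3·284/31)/(336/31)=-767/168
back: M3=-767/168
back: M2=284/31−12/31·-767/168=153/14
back: M1=-9−1/4·153/14=-657/56
M: M0=0, M1=-657/56, M2=153/14, M3=-767/168, M4=0
seg 0: a=3, c=M0/2=0, d=(M1−M0)/(6·1)=-219/112, b=Δ0−h0·(2M0+M1)/6=107/112
seg 1: a=2, c=M1/2=-657/112, d=(M2−M1)/(6·1)=423/112, b=Δ1−h1·(2M1+M2)/6=-275/56
seg 2: a=-5, c=M2/2=153/28, d=(M3−M2)/(6·3)=-2603/3024, b=Δ2−h2·(2M2+M3)/6=-85/16
seg 3: a=5, c=M3/2=-767/336, d=(M4−M3)/(6·3)=767/3024, b=Δ3−h3·(2M3+M4)/6=237/56
t_q=3/2 → seg 1, τ=1/2; S=2+-275/56·τ+-657/112·τ²+423/112·τ³=-1299/896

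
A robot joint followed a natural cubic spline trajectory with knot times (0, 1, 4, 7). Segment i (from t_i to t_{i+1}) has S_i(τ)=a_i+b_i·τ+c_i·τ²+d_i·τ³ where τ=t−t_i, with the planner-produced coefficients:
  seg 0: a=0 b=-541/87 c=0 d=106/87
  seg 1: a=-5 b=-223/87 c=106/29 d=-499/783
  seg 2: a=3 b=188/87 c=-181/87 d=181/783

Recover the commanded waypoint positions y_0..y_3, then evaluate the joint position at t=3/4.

y_0=0 y_1=-5 y_2=3 y_3=-3
S(3/4) = -3851/928

y_0 = S_0(0) = a_0 = 0
y_1 = S_1(0) = a_1 = -5
y_2 = S_2(0) = a_2 = 3
y_3 = S_2(3) = -3
t_q=3/4 is in segment 0 (τ=3/4); S_0(τ)=-3851/928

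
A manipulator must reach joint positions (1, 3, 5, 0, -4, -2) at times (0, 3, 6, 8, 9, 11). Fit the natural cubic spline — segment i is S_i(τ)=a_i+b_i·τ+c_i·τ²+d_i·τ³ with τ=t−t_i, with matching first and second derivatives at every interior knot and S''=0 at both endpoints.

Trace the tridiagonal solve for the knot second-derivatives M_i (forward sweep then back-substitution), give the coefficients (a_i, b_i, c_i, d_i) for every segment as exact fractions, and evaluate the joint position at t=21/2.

  seg 0: a=1 b=3305/7194 c=0 d=497/21582
  seg 1: a=3 b=3889/3597 c=497/2398 d=-2485/21582
  seg 2: a=5 b=-5641/7194 c=-994/1199 d=-52/3597
  seg 3: a=0 b=-2795/654 c=-1098/1199 d=8557/7194
  seg 4: a=-4 b=-9125/3597 c=6361/2398 d=-6361/14388
S(21/2) = -127725/38368

Δ: Δ0=2/3, Δ1=2/3, Δ2=-5/2, Δ3=-4, Δ4=1
row 1: diag=12, rhs=0; c'=1/4, d'=0
row 2: denom=10−3·1/4=37/4; d'=(-19−3·0)/(37/4)=-76/37
row 3: denom=6−2·8/37=206/37; d'=(-9−2·-76/37)/(206/37)=-181/206
row 4: denom=6−1·37/206=1199/206; d'=(30−1·-181/206)/(1199/206)=6361/1199
back: M4=6361/1199
back: M3=-181/206−37/206·6361/1199=-2196/1199
back: M2=-76/37−8/37·-2196/1199=-1988/1199
back: M1=0−1/4·-1988/1199=497/1199
M: M0=0, M1=497/1199, M2=-1988/1199, M3=-2196/1199, M4=6361/1199, M5=0
seg 0: a=1, c=M0/2=0, d=(M1−M0)/(6·3)=497/21582, b=Δ0−h0·(2M0+M1)/6=3305/7194
seg 1: a=3, c=M1/2=497/2398, d=(M2−M1)/(6·3)=-2485/21582, b=Δ1−h1·(2M1+M2)/6=3889/3597
seg 2: a=5, c=M2/2=-994/1199, d=(M3−M2)/(6·2)=-52/3597, b=Δ2−h2·(2M2+M3)/6=-5641/7194
seg 3: a=0, c=M3/2=-1098/1199, d=(M4−M3)/(6·1)=8557/7194, b=Δ3−h3·(2M3+M4)/6=-2795/654
seg 4: a=-4, c=M4/2=6361/2398, d=(M5−M4)/(6·2)=-6361/14388, b=Δ4−h4·(2M4+M5)/6=-9125/3597
t_q=21/2 → seg 4, τ=3/2; S=-4+-9125/3597·τ+6361/2398·τ²+-6361/14388·τ³=-127725/38368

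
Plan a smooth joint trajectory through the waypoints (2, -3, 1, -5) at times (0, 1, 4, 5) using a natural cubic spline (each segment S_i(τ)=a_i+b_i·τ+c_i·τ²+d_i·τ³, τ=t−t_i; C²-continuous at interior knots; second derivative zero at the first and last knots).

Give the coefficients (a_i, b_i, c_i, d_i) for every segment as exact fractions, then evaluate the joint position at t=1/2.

  seg 0: a=2 b=-1043/165 c=0 d=218/165
  seg 1: a=-3 b=-389/165 c=218/55 d=-41/45
  seg 2: a=1 b=-524/165 c=-233/55 d=233/165
S(1/2) = -219/220

Δ: Δ0=-5, Δ1=4/3, Δ2=-6
row 1: diag=8, rhs=38; c'=3/8, d'=19/4
row 2: denom=8−3·3/8=55/8; d'=(-44−3·19/4)/(55/8)=-466/55
back: M2=-466/55
back: M1=19/4−3/8·-466/55=436/55
M: M0=0, M1=436/55, M2=-466/55, M3=0
seg 0: a=2, c=M0/2=0, d=(M1−M0)/(6·1)=218/165, b=Δ0−h0·(2M0+M1)/6=-1043/165
seg 1: a=-3, c=M1/2=218/55, d=(M2−M1)/(6·3)=-41/45, b=Δ1−h1·(2M1+M2)/6=-389/165
seg 2: a=1, c=M2/2=-233/55, d=(M3−M2)/(6·1)=233/165, b=Δ2−h2·(2M2+M3)/6=-524/165
t_q=1/2 → seg 0, τ=1/2; S=2+-1043/165·τ+0·τ²+218/165·τ³=-219/220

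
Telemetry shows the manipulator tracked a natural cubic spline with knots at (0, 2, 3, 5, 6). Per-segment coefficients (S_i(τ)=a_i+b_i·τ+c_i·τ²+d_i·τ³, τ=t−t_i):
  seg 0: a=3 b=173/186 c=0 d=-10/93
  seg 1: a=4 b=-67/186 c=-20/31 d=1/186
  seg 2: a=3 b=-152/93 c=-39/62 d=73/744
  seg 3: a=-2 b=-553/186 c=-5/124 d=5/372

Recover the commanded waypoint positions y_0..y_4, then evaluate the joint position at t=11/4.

y_0=3 y_1=4 y_2=3 y_3=-2 y_4=-5
S(11/4) = 13369/3968

y_0 = S_0(0) = a_0 = 3
y_1 = S_1(0) = a_1 = 4
y_2 = S_2(0) = a_2 = 3
y_3 = S_3(0) = a_3 = -2
y_4 = S_3(1) = -5
t_q=11/4 is in segment 1 (τ=3/4); S_1(τ)=13369/3968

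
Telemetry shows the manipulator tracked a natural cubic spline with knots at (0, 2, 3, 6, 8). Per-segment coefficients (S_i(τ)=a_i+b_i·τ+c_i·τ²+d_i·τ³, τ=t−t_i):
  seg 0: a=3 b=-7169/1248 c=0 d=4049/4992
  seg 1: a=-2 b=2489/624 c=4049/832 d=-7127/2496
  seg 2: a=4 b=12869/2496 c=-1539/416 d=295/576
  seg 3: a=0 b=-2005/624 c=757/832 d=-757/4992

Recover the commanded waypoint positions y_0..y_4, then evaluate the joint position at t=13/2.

y_0 = S_0(0) = a_0 = 3
y_1 = S_1(0) = a_1 = -2
y_2 = S_2(0) = a_2 = 4
y_3 = S_3(0) = a_3 = 0
y_4 = S_3(2) = -4
t_q=13/2 is in segment 3 (τ=1/2); S_3(τ)=-18611/13312

y_0=3 y_1=-2 y_2=4 y_3=0 y_4=-4
S(13/2) = -18611/13312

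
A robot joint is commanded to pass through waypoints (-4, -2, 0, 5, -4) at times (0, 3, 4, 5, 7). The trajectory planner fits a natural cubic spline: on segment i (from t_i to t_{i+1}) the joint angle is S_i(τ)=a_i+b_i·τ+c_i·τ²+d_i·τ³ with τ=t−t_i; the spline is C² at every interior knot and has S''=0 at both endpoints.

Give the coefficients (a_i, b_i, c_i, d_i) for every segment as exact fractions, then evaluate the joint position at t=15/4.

  seg 0: a=-4 b=655/1068 c=0 d=19/3204
  seg 1: a=-2 b=413/534 c=19/356 d=1253/1068
  seg 2: a=0 b=4699/1068 c=318/89 d=-3175/1068
  seg 3: a=5 b=1403/534 c=-1903/356 d=1903/2136
S(15/4) = -20391/22784

Δ: Δ0=2/3, Δ1=2, Δ2=5, Δ3=-9/2
row 1: diag=8, rhs=8; c'=1/8, d'=1
row 2: denom=4−1·1/8=31/8; d'=(18−1·1)/(31/8)=136/31
row 3: denom=6−1·8/31=178/31; d'=(-57−1·136/31)/(178/31)=-1903/178
back: M3=-1903/178
back: M2=136/31−8/31·-1903/178=636/89
back: M1=1−1/8·636/89=19/178
M: M0=0, M1=19/178, M2=636/89, M3=-1903/178, M4=0
seg 0: a=-4, c=M0/2=0, d=(M1−M0)/(6·3)=19/3204, b=Δ0−h0·(2M0+M1)/6=655/1068
seg 1: a=-2, c=M1/2=19/356, d=(M2−M1)/(6·1)=1253/1068, b=Δ1−h1·(2M1+M2)/6=413/534
seg 2: a=0, c=M2/2=318/89, d=(M3−M2)/(6·1)=-3175/1068, b=Δ2−h2·(2M2+M3)/6=4699/1068
seg 3: a=5, c=M3/2=-1903/356, d=(M4−M3)/(6·2)=1903/2136, b=Δ3−h3·(2M3+M4)/6=1403/534
t_q=15/4 → seg 1, τ=3/4; S=-2+413/534·τ+19/356·τ²+1253/1068·τ³=-20391/22784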